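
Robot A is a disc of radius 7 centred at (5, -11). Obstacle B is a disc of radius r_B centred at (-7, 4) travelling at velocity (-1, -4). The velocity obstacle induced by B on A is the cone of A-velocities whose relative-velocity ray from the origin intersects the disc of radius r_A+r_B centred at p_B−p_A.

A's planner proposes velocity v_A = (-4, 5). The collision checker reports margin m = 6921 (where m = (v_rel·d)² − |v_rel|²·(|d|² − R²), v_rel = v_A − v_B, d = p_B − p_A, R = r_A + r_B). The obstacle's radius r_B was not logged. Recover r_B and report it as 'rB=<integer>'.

m = 6921
d = (-12, 15);  v_rel = (-3, 9),  |v_rel|² = 90
v_rel×d = (-3)·(15) − (9)·(-12) = 63
since m = R²·90 − 63²:  R² = (3969 + 6921) / 90 = 121
R = √121 = 11  ⇒  r_B = 11 − 7 = 4

rB=4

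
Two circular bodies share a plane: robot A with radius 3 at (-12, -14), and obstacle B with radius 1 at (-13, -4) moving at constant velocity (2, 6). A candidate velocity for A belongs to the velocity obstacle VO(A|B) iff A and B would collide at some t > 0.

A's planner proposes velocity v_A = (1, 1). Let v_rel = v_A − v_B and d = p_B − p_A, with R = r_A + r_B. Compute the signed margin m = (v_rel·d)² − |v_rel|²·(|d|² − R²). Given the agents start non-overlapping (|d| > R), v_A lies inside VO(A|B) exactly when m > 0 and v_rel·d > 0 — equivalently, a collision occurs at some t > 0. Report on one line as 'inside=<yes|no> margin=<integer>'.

d = (-1, 10),  |d|² = 101;  R = 3+1 = 4,  c = 101−4² = 85
v_rel = (-1, -5),  |v_rel|² = 26;  v_rel·d = (-1)·(-1) + (-5)·(10) = -49
26·t² + 98·t + 85 = 0  ⇒  m = (-49)² − 26·85 = 191
m = 191 > 0,  v_rel·d = -49 < 0  ⇒  outside

inside=no margin=191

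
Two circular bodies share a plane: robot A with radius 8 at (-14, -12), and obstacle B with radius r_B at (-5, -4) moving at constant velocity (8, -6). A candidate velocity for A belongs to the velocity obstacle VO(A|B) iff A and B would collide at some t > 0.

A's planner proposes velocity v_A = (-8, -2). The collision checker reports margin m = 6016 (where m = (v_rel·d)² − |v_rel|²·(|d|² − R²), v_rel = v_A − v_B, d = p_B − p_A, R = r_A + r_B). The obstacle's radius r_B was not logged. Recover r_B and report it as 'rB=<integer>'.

m = 6016
d = (9, 8);  v_rel = (-16, 4),  |v_rel|² = 272
v_rel×d = (-16)·(8) − (4)·(9) = -164
since m = R²·272 − (-164)²:  R² = (26896 + 6016) / 272 = 121
R = √121 = 11  ⇒  r_B = 11 − 8 = 3

rB=3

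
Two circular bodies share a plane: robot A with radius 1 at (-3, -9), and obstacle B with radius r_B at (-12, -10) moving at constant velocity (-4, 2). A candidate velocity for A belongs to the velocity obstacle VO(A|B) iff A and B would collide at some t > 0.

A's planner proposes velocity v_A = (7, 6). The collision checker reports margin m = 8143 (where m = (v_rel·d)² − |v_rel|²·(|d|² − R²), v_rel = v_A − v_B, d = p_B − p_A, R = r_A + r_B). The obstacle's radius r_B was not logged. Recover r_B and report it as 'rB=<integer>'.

m = 8143
d = (-9, -1);  v_rel = (11, 4),  |v_rel|² = 137
v_rel×d = (11)·(-1) − (4)·(-9) = 25
since m = R²·137 − 25²:  R² = (625 + 8143) / 137 = 64
R = √64 = 8  ⇒  r_B = 8 − 1 = 7

rB=7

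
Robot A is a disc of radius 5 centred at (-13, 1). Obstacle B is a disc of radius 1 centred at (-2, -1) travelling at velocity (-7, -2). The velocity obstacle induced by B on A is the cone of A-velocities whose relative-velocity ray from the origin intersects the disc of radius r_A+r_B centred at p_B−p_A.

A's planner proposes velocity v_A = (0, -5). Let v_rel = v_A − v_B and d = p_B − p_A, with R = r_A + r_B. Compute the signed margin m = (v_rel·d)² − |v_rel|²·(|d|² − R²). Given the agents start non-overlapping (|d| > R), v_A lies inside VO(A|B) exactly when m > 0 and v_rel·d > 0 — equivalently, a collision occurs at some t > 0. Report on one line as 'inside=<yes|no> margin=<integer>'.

d = (11, -2),  |d|² = 125;  R = 5+1 = 6,  c = 125−6² = 89
v_rel = (7, -3),  |v_rel|² = 58;  v_rel·d = (7)·(11) + (-3)·(-2) = 83
58·t² − 166·t + 89 = 0  ⇒  m = 83² − 58·89 = 1727
m = 1727 > 0,  v_rel·d = 83 > 0  ⇒  inside

inside=yes margin=1727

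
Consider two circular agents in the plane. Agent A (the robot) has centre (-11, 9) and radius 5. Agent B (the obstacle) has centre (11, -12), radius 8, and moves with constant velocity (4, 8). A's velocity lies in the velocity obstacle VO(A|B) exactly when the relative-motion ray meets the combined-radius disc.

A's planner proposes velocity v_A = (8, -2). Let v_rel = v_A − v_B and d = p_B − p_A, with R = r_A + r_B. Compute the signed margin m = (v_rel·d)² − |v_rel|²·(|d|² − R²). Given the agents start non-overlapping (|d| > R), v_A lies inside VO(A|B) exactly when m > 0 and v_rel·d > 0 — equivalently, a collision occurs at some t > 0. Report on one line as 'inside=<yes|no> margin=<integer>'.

d = (22, -21),  |d|² = 925;  R = 5+8 = 13,  c = 925−13² = 756
v_rel = (4, -10),  |v_rel|² = 116;  v_rel·d = (4)·(22) + (-10)·(-21) = 298
116·t² − 596·t + 756 = 0  ⇒  m = 298² − 116·756 = 1108
m = 1108 > 0,  v_rel·d = 298 > 0  ⇒  inside

inside=yes margin=1108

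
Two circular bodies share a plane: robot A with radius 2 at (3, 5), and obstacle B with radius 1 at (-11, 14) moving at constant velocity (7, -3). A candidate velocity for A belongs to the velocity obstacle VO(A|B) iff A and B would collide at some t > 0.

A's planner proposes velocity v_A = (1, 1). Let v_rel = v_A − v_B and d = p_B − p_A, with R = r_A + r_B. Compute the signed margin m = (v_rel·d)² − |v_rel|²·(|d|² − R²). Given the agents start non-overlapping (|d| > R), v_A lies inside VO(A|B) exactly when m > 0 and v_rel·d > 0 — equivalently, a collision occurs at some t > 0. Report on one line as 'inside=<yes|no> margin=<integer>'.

d = (-14, 9),  |d|² = 277;  R = 2+1 = 3,  c = 277−3² = 268
v_rel = (-6, 4),  |v_rel|² = 52;  v_rel·d = (-6)·(-14) + (4)·(9) = 120
52·t² − 240·t + 268 = 0  ⇒  m = 120² − 52·268 = 464
m = 464 > 0,  v_rel·d = 120 > 0  ⇒  inside

inside=yes margin=464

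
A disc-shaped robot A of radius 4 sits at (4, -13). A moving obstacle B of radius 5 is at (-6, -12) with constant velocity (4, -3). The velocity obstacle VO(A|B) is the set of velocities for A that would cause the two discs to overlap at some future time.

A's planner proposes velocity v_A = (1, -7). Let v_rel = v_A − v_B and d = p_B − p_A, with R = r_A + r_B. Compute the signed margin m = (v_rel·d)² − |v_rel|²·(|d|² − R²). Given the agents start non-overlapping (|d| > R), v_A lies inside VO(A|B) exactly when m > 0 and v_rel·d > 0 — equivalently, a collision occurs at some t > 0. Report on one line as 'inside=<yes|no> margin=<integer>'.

d = (-10, 1),  |d|² = 101;  R = 4+5 = 9,  c = 101−9² = 20
v_rel = (-3, -4),  |v_rel|² = 25;  v_rel·d = (-3)·(-10) + (-4)·(1) = 26
25·t² − 52·t + 20 = 0  ⇒  m = 26² − 25·20 = 176
m = 176 > 0,  v_rel·d = 26 > 0  ⇒  inside

inside=yes margin=176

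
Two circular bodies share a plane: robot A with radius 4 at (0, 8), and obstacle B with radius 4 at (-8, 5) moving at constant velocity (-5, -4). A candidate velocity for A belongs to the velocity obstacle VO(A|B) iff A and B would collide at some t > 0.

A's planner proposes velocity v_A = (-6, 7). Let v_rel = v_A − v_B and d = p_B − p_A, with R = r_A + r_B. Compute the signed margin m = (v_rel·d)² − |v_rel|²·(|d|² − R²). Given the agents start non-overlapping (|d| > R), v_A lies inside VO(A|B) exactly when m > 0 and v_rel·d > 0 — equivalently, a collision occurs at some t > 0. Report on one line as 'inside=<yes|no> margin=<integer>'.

d = (-8, -3),  |d|² = 73;  R = 4+4 = 8,  c = 73−8² = 9
v_rel = (-1, 11),  |v_rel|² = 122;  v_rel·d = (-1)·(-8) + (11)·(-3) = -25
122·t² + 50·t + 9 = 0  ⇒  m = (-25)² − 122·9 = -473
m = -473 < 0,  v_rel·d = -25 < 0  ⇒  outside

inside=no margin=-473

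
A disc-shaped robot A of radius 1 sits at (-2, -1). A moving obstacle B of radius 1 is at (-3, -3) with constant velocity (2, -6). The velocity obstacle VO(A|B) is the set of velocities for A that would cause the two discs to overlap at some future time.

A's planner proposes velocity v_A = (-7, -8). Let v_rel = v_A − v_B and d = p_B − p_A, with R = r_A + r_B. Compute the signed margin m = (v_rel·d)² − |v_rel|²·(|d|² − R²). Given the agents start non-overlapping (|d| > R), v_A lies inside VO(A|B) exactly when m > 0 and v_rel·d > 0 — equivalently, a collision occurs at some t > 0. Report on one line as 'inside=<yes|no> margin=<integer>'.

d = (-1, -2),  |d|² = 5;  R = 1+1 = 2,  c = 5−2² = 1
v_rel = (-9, -2),  |v_rel|² = 85;  v_rel·d = (-9)·(-1) + (-2)·(-2) = 13
85·t² − 26·t + 1 = 0  ⇒  m = 13² − 85·1 = 84
m = 84 > 0,  v_rel·d = 13 > 0  ⇒  inside

inside=yes margin=84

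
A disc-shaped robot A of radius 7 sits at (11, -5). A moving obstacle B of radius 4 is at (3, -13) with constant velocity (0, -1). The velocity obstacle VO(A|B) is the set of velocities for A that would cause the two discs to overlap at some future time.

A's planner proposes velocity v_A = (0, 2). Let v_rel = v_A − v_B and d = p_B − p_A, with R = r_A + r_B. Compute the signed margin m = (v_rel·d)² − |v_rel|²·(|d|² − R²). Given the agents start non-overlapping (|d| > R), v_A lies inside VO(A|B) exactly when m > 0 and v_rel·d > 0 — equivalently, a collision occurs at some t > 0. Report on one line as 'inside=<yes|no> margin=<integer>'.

d = (-8, -8),  |d|² = 128;  R = 7+4 = 11,  c = 128−11² = 7
v_rel = (0, 3),  |v_rel|² = 9;  v_rel·d = (0)·(-8) + (3)·(-8) = -24
9·t² + 48·t + 7 = 0  ⇒  m = (-24)² − 9·7 = 513
m = 513 > 0,  v_rel·d = -24 < 0  ⇒  outside

inside=no margin=513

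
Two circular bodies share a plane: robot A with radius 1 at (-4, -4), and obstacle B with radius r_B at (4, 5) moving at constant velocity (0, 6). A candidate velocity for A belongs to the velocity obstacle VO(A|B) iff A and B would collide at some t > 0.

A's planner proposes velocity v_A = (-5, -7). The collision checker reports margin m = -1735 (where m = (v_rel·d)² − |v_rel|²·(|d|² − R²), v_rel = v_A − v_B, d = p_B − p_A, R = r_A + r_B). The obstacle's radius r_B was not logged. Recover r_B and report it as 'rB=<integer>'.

m = -1735
d = (8, 9);  v_rel = (-5, -13),  |v_rel|² = 194
v_rel×d = (-5)·(9) − (-13)·(8) = 59
since m = R²·194 − 59²:  R² = (3481 + -1735) / 194 = 9
R = √9 = 3  ⇒  r_B = 3 − 1 = 2

rB=2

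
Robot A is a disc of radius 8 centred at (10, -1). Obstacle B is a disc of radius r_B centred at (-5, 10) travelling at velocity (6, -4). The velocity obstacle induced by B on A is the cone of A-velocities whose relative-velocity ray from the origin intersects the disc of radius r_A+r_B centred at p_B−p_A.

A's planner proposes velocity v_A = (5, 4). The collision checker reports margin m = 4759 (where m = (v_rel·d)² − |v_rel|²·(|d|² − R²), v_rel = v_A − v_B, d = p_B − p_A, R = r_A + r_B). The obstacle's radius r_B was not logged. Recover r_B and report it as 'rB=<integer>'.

m = 4759
d = (-15, 11);  v_rel = (-1, 8),  |v_rel|² = 65
v_rel×d = (-1)·(11) − (8)·(-15) = 109
since m = R²·65 − 109²:  R² = (11881 + 4759) / 65 = 256
R = √256 = 16  ⇒  r_B = 16 − 8 = 8

rB=8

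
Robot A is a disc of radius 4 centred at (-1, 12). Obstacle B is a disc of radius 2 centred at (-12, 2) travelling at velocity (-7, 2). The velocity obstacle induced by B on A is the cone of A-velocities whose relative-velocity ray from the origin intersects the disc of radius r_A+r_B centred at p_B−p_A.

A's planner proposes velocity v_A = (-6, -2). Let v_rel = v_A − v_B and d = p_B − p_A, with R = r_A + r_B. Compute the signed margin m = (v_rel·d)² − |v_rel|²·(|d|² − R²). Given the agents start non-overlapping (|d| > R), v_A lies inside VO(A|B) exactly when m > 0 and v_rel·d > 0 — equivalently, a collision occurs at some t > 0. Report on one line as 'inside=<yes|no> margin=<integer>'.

d = (-11, -10),  |d|² = 221;  R = 4+2 = 6,  c = 221−6² = 185
v_rel = (1, -4),  |v_rel|² = 17;  v_rel·d = (1)·(-11) + (-4)·(-10) = 29
17·t² − 58·t + 185 = 0  ⇒  m = 29² − 17·185 = -2304
m = -2304 < 0,  v_rel·d = 29 > 0  ⇒  outside

inside=no margin=-2304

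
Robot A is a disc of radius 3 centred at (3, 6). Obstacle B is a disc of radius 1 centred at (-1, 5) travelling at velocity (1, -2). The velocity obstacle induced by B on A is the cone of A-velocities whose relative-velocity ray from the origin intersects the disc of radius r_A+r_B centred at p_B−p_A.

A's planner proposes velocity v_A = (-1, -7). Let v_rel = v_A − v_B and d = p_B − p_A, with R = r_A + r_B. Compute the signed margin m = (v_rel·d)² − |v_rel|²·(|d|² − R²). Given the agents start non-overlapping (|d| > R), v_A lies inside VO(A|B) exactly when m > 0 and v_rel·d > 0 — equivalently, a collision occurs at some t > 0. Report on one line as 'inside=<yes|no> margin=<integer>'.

d = (-4, -1),  |d|² = 17;  R = 3+1 = 4,  c = 17−4² = 1
v_rel = (-2, -5),  |v_rel|² = 29;  v_rel·d = (-2)·(-4) + (-5)·(-1) = 13
29·t² − 26·t + 1 = 0  ⇒  m = 13² − 29·1 = 140
m = 140 > 0,  v_rel·d = 13 > 0  ⇒  inside

inside=yes margin=140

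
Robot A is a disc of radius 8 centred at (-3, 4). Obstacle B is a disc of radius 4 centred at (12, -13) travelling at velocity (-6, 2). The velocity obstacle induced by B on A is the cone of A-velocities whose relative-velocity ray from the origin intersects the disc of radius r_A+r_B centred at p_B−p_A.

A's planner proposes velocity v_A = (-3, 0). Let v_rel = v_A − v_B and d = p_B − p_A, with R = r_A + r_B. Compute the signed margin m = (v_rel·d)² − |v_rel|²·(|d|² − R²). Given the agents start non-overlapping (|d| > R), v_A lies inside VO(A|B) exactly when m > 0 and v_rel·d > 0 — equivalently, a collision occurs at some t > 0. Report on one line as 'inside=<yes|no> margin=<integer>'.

d = (15, -17),  |d|² = 514;  R = 8+4 = 12,  c = 514−12² = 370
v_rel = (3, -2),  |v_rel|² = 13;  v_rel·d = (3)·(15) + (-2)·(-17) = 79
13·t² − 158·t + 370 = 0  ⇒  m = 79² − 13·370 = 1431
m = 1431 > 0,  v_rel·d = 79 > 0  ⇒  inside

inside=yes margin=1431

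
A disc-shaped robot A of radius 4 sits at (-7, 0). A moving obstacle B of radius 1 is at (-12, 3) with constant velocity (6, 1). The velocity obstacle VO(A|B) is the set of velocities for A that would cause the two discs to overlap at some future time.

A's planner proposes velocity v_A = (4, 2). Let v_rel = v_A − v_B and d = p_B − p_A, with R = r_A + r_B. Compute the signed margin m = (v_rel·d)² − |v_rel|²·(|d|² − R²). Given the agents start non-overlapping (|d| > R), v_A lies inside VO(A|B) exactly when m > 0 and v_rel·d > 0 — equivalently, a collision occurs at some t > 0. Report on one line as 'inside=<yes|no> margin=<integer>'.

d = (-5, 3),  |d|² = 34;  R = 4+1 = 5,  c = 34−5² = 9
v_rel = (-2, 1),  |v_rel|² = 5;  v_rel·d = (-2)·(-5) + (1)·(3) = 13
5·t² − 26·t + 9 = 0  ⇒  m = 13² − 5·9 = 124
m = 124 > 0,  v_rel·d = 13 > 0  ⇒  inside

inside=yes margin=124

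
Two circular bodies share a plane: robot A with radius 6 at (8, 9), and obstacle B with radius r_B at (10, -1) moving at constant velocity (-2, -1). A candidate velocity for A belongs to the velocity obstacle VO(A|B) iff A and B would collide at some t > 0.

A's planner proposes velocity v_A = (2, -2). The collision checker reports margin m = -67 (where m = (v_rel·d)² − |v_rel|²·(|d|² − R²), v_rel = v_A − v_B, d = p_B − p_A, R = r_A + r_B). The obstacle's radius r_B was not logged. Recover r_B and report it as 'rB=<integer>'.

m = -67
d = (2, -10);  v_rel = (4, -1),  |v_rel|² = 17
v_rel×d = (4)·(-10) − (-1)·(2) = -38
since m = R²·17 − (-38)²:  R² = (1444 + -67) / 17 = 81
R = √81 = 9  ⇒  r_B = 9 − 6 = 3

rB=3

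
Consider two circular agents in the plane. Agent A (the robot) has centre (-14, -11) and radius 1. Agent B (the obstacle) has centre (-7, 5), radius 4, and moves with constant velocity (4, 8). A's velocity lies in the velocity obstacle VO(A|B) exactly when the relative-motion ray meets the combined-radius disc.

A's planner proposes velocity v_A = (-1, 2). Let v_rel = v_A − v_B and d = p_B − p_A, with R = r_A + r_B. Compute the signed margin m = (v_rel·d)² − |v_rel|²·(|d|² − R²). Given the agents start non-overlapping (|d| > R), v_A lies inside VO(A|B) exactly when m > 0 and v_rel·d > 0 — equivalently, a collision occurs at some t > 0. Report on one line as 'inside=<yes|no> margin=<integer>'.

d = (7, 16),  |d|² = 305;  R = 1+4 = 5,  c = 305−5² = 280
v_rel = (-5, -6),  |v_rel|² = 61;  v_rel·d = (-5)·(7) + (-6)·(16) = -131
61·t² + 262·t + 280 = 0  ⇒  m = (-131)² − 61·280 = 81
m = 81 > 0,  v_rel·d = -131 < 0  ⇒  outside

inside=no margin=81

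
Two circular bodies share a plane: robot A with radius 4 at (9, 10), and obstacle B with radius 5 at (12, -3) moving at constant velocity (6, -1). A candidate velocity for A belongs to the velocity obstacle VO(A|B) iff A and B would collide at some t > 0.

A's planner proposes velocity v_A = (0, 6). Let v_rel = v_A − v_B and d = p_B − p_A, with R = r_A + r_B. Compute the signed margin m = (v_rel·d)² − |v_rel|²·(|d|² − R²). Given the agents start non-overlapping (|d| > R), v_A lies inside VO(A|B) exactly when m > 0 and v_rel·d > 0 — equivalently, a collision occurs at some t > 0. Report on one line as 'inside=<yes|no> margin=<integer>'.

d = (3, -13),  |d|² = 178;  R = 4+5 = 9,  c = 178−9² = 97
v_rel = (-6, 7),  |v_rel|² = 85;  v_rel·d = (-6)·(3) + (7)·(-13) = -109
85·t² + 218·t + 97 = 0  ⇒  m = (-109)² − 85·97 = 3636
m = 3636 > 0,  v_rel·d = -109 < 0  ⇒  outside

inside=no margin=3636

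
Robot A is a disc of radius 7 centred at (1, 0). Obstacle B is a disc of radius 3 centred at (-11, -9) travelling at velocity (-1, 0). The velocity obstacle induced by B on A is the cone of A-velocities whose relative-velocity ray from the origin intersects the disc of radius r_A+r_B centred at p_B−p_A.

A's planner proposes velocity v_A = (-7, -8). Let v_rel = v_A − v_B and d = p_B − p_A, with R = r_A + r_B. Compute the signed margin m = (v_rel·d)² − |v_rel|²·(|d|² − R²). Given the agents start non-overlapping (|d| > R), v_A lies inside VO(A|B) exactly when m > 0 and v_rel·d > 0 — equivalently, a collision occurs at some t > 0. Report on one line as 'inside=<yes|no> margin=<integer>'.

d = (-12, -9),  |d|² = 225;  R = 7+3 = 10,  c = 225−10² = 125
v_rel = (-6, -8),  |v_rel|² = 100;  v_rel·d = (-6)·(-12) + (-8)·(-9) = 144
100·t² − 288·t + 125 = 0  ⇒  m = 144² − 100·125 = 8236
m = 8236 > 0,  v_rel·d = 144 > 0  ⇒  inside

inside=yes margin=8236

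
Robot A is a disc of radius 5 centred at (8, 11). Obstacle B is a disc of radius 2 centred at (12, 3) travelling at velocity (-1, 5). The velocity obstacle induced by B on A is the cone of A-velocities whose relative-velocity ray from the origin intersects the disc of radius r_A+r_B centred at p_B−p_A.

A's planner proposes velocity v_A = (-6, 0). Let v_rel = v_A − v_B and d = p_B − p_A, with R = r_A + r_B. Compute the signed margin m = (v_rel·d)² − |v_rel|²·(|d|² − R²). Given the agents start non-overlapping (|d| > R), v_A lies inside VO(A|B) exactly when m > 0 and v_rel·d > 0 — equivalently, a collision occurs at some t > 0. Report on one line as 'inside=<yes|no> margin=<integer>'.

d = (4, -8),  |d|² = 80;  R = 5+2 = 7,  c = 80−7² = 31
v_rel = (-5, -5),  |v_rel|² = 50;  v_rel·d = (-5)·(4) + (-5)·(-8) = 20
50·t² − 40·t + 31 = 0  ⇒  m = 20² − 50·31 = -1150
m = -1150 < 0,  v_rel·d = 20 > 0  ⇒  outside

inside=no margin=-1150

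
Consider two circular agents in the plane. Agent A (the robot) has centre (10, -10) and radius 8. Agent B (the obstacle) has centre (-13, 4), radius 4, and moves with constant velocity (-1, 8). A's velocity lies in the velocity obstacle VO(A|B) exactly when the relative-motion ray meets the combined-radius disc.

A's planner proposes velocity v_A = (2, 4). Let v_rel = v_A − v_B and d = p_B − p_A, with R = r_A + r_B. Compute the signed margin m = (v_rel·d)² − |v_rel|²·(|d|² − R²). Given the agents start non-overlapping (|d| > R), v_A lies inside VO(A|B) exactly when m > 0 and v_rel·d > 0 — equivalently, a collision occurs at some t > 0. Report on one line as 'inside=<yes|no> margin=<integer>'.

d = (-23, 14),  |d|² = 725;  R = 8+4 = 12,  c = 725−12² = 581
v_rel = (3, -4),  |v_rel|² = 25;  v_rel·d = (3)·(-23) + (-4)·(14) = -125
25·t² + 250·t + 581 = 0  ⇒  m = (-125)² − 25·581 = 1100
m = 1100 > 0,  v_rel·d = -125 < 0  ⇒  outside

inside=no margin=1100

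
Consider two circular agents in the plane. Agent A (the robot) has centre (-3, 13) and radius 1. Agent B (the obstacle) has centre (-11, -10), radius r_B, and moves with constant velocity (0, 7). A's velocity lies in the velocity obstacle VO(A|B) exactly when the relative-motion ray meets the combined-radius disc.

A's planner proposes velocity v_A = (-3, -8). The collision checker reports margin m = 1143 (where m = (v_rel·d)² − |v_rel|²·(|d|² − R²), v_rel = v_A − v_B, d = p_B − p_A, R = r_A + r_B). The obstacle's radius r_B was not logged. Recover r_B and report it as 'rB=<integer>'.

m = 1143
d = (-8, -23);  v_rel = (-3, -15),  |v_rel|² = 234
v_rel×d = (-3)·(-23) − (-15)·(-8) = -51
since m = R²·234 − (-51)²:  R² = (2601 + 1143) / 234 = 16
R = √16 = 4  ⇒  r_B = 4 − 1 = 3

rB=3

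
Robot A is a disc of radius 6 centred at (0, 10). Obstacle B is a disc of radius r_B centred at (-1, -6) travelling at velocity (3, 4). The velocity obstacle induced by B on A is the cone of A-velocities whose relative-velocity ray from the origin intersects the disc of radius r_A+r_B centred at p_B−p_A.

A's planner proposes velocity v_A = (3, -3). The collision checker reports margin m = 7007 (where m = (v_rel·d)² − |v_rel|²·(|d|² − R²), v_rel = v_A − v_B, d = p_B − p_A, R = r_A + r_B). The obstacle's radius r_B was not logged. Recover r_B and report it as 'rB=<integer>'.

m = 7007
d = (-1, -16);  v_rel = (0, -7),  |v_rel|² = 49
v_rel×d = (0)·(-16) − (-7)·(-1) = -7
since m = R²·49 − (-7)²:  R² = (49 + 7007) / 49 = 144
R = √144 = 12  ⇒  r_B = 12 − 6 = 6

rB=6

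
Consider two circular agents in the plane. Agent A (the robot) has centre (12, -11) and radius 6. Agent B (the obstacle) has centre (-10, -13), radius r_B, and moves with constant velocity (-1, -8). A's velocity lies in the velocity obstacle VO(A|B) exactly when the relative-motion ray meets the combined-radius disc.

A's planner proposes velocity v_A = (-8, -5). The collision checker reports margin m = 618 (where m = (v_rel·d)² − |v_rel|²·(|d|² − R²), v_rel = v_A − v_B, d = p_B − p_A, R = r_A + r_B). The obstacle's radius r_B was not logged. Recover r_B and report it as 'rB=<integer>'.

m = 618
d = (-22, -2);  v_rel = (-7, 3),  |v_rel|² = 58
v_rel×d = (-7)·(-2) − (3)·(-22) = 80
since m = R²·58 − 80²:  R² = (6400 + 618) / 58 = 121
R = √121 = 11  ⇒  r_B = 11 − 6 = 5

rB=5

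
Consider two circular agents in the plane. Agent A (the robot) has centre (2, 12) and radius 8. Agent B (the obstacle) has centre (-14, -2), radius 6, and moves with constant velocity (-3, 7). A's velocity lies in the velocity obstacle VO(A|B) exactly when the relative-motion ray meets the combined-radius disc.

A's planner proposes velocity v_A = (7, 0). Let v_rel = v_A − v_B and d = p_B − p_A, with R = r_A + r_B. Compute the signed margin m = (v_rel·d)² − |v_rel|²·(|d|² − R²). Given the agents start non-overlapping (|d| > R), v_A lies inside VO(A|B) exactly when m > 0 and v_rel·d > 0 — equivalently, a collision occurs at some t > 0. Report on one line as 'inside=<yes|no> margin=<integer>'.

d = (-16, -14),  |d|² = 452;  R = 8+6 = 14,  c = 452−14² = 256
v_rel = (10, -7),  |v_rel|² = 149;  v_rel·d = (10)·(-16) + (-7)·(-14) = -62
149·t² + 124·t + 256 = 0  ⇒  m = (-62)² − 149·256 = -34300
m = -34300 < 0,  v_rel·d = -62 < 0  ⇒  outside

inside=no margin=-34300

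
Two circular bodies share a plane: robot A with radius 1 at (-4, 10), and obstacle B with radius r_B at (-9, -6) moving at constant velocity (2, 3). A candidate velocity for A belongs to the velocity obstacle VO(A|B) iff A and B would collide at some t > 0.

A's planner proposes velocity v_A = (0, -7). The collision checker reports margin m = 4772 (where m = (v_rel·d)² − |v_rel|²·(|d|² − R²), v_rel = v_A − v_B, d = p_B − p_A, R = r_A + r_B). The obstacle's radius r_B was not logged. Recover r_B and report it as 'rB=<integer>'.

m = 4772
d = (-5, -16);  v_rel = (-2, -10),  |v_rel|² = 104
v_rel×d = (-2)·(-16) − (-10)·(-5) = -18
since m = R²·104 − (-18)²:  R² = (324 + 4772) / 104 = 49
R = √49 = 7  ⇒  r_B = 7 − 1 = 6

rB=6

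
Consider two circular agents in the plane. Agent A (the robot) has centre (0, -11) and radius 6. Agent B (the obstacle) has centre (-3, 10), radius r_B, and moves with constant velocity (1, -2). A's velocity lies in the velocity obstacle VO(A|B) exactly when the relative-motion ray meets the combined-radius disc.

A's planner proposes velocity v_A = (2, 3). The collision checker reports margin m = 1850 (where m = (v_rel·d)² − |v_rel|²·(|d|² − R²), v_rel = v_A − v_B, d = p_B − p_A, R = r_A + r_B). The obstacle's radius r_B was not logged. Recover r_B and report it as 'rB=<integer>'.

m = 1850
d = (-3, 21);  v_rel = (1, 5),  |v_rel|² = 26
v_rel×d = (1)·(21) − (5)·(-3) = 36
since m = R²·26 − 36²:  R² = (1296 + 1850) / 26 = 121
R = √121 = 11  ⇒  r_B = 11 − 6 = 5

rB=5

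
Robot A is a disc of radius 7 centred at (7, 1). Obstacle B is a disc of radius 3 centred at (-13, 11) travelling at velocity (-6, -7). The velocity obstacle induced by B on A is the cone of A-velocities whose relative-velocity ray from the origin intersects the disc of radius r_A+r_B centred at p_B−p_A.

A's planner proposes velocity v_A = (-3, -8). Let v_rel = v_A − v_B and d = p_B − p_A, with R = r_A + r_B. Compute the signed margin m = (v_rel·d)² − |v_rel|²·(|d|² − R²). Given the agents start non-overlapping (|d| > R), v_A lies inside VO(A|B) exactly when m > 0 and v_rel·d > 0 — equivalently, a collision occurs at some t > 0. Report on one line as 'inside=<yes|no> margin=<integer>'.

d = (-20, 10),  |d|² = 500;  R = 7+3 = 10,  c = 500−10² = 400
v_rel = (3, -1),  |v_rel|² = 10;  v_rel·d = (3)·(-20) + (-1)·(10) = -70
10·t² + 140·t + 400 = 0  ⇒  m = (-70)² − 10·400 = 900
m = 900 > 0,  v_rel·d = -70 < 0  ⇒  outside

inside=no margin=900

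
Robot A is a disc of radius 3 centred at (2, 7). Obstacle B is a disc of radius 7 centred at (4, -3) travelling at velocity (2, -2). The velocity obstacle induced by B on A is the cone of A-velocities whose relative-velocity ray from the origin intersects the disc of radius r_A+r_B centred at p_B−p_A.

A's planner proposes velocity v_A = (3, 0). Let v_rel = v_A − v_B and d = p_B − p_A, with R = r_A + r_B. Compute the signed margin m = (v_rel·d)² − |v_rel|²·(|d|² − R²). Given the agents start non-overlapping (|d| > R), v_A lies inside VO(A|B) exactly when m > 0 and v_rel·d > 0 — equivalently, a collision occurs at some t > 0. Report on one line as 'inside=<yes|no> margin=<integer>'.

d = (2, -10),  |d|² = 104;  R = 3+7 = 10,  c = 104−10² = 4
v_rel = (1, 2),  |v_rel|² = 5;  v_rel·d = (1)·(2) + (2)·(-10) = -18
5·t² + 36·t + 4 = 0  ⇒  m = (-18)² − 5·4 = 304
m = 304 > 0,  v_rel·d = -18 < 0  ⇒  outside

inside=no margin=304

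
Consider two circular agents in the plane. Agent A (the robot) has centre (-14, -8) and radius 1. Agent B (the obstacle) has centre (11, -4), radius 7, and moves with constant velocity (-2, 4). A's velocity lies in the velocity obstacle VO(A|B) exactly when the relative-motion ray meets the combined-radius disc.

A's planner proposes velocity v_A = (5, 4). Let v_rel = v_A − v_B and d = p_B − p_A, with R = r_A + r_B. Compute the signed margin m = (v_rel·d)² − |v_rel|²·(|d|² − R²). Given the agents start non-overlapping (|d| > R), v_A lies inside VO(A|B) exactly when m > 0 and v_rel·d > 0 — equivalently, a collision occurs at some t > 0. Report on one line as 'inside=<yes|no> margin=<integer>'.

d = (25, 4),  |d|² = 641;  R = 1+7 = 8,  c = 641−8² = 577
v_rel = (7, 0),  |v_rel|² = 49;  v_rel·d = (7)·(25) + (0)·(4) = 175
49·t² − 350·t + 577 = 0  ⇒  m = 175² − 49·577 = 2352
m = 2352 > 0,  v_rel·d = 175 > 0  ⇒  inside

inside=yes margin=2352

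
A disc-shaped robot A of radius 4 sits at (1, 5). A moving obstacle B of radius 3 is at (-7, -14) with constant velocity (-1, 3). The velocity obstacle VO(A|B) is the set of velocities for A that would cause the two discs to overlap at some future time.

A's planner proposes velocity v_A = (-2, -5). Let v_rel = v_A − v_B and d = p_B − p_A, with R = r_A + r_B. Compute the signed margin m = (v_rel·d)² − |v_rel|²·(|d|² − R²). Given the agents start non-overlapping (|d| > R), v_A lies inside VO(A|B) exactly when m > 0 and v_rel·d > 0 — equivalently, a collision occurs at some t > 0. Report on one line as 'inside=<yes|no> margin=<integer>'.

d = (-8, -19),  |d|² = 425;  R = 4+3 = 7,  c = 425−7² = 376
v_rel = (-1, -8),  |v_rel|² = 65;  v_rel·d = (-1)·(-8) + (-8)·(-19) = 160
65·t² − 320·t + 376 = 0  ⇒  m = 160² − 65·376 = 1160
m = 1160 > 0,  v_rel·d = 160 > 0  ⇒  inside

inside=yes margin=1160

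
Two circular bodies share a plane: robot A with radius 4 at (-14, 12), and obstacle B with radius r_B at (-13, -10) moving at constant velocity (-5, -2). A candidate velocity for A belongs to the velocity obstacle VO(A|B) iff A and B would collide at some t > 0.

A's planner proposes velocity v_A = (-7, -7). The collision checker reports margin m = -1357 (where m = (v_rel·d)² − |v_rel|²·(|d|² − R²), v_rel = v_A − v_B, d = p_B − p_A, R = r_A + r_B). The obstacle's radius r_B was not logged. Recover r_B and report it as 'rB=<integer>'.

m = -1357
d = (1, -22);  v_rel = (-2, -5),  |v_rel|² = 29
v_rel×d = (-2)·(-22) − (-5)·(1) = 49
since m = R²·29 − 49²:  R² = (2401 + -1357) / 29 = 36
R = √36 = 6  ⇒  r_B = 6 − 4 = 2

rB=2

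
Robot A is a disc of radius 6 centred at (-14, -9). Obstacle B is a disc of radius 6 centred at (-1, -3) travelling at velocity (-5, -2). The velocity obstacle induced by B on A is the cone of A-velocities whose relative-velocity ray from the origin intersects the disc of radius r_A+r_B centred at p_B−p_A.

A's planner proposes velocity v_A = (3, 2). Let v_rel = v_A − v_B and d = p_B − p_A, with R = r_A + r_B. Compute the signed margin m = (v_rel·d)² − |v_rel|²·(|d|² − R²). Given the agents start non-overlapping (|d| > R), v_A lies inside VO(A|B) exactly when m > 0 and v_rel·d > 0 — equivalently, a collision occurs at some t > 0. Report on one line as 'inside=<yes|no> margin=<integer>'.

d = (13, 6),  |d|² = 205;  R = 6+6 = 12,  c = 205−12² = 61
v_rel = (8, 4),  |v_rel|² = 80;  v_rel·d = (8)·(13) + (4)·(6) = 128
80·t² − 256·t + 61 = 0  ⇒  m = 128² − 80·61 = 11504
m = 11504 > 0,  v_rel·d = 128 > 0  ⇒  inside

inside=yes margin=11504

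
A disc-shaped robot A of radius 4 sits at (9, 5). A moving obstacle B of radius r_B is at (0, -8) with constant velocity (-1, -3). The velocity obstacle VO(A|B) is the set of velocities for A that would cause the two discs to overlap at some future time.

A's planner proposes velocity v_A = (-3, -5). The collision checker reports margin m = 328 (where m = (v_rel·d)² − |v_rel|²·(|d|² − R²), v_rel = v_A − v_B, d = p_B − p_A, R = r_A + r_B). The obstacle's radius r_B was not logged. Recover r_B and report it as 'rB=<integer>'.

m = 328
d = (-9, -13);  v_rel = (-2, -2),  |v_rel|² = 8
v_rel×d = (-2)·(-13) − (-2)·(-9) = 8
since m = R²·8 − 8²:  R² = (64 + 328) / 8 = 49
R = √49 = 7  ⇒  r_B = 7 − 4 = 3

rB=3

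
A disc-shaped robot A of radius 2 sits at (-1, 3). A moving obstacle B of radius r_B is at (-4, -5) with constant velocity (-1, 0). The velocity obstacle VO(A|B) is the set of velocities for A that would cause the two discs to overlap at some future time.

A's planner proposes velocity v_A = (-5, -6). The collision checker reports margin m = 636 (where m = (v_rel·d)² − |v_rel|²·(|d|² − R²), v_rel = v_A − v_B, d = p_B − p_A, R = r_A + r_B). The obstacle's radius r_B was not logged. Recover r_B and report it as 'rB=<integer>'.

m = 636
d = (-3, -8);  v_rel = (-4, -6),  |v_rel|² = 52
v_rel×d = (-4)·(-8) − (-6)·(-3) = 14
since m = R²·52 − 14²:  R² = (196 + 636) / 52 = 16
R = √16 = 4  ⇒  r_B = 4 − 2 = 2

rB=2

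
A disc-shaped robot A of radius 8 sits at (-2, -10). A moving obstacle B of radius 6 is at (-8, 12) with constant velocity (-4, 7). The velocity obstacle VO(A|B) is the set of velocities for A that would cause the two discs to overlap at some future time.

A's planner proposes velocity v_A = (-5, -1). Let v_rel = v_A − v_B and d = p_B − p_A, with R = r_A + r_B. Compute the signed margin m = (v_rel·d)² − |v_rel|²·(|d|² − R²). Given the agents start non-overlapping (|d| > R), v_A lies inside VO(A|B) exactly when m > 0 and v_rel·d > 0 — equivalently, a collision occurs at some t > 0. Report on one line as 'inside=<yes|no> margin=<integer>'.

d = (-6, 22),  |d|² = 520;  R = 8+6 = 14,  c = 520−14² = 324
v_rel = (-1, -8),  |v_rel|² = 65;  v_rel·d = (-1)·(-6) + (-8)·(22) = -170
65·t² + 340·t + 324 = 0  ⇒  m = (-170)² − 65·324 = 7840
m = 7840 > 0,  v_rel·d = -170 < 0  ⇒  outside

inside=no margin=7840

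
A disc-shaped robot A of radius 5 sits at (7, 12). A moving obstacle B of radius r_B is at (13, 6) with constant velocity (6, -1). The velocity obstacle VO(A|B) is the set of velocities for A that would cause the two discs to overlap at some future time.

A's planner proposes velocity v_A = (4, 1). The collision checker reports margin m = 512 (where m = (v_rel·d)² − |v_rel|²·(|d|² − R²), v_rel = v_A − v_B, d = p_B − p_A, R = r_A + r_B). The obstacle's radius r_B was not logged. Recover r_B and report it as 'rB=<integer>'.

m = 512
d = (6, -6);  v_rel = (-2, 2),  |v_rel|² = 8
v_rel×d = (-2)·(-6) − (2)·(6) = 0
since m = R²·8 − 0²:  R² = (0 + 512) / 8 = 64
R = √64 = 8  ⇒  r_B = 8 − 5 = 3

rB=3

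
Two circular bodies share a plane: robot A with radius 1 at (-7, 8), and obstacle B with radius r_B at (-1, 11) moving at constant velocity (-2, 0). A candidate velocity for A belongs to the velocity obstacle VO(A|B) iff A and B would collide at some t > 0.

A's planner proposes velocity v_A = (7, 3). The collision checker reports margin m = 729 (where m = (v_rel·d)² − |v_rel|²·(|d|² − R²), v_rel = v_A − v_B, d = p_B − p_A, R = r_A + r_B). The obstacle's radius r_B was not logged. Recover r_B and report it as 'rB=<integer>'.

m = 729
d = (6, 3);  v_rel = (9, 3),  |v_rel|² = 90
v_rel×d = (9)·(3) − (3)·(6) = 9
since m = R²·90 − 9²:  R² = (81 + 729) / 90 = 9
R = √9 = 3  ⇒  r_B = 3 − 1 = 2

rB=2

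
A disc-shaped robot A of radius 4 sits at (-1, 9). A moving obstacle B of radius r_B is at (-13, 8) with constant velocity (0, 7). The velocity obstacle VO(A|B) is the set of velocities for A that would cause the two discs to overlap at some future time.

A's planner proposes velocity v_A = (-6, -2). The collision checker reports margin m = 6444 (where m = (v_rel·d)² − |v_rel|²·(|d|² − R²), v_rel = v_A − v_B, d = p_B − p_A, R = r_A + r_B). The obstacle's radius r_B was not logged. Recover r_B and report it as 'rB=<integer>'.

m = 6444
d = (-12, -1);  v_rel = (-6, -9),  |v_rel|² = 117
v_rel×d = (-6)·(-1) − (-9)·(-12) = -102
since m = R²·117 − (-102)²:  R² = (10404 + 6444) / 117 = 144
R = √144 = 12  ⇒  r_B = 12 − 4 = 8

rB=8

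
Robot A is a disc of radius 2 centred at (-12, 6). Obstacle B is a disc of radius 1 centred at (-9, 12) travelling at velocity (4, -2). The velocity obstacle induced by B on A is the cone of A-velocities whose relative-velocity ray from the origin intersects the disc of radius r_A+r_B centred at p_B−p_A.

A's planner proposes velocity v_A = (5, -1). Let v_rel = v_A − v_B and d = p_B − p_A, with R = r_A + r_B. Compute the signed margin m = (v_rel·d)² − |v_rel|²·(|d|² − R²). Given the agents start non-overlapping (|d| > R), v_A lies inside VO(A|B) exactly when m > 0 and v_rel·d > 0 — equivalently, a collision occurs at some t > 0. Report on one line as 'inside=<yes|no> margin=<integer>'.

d = (3, 6),  |d|² = 45;  R = 2+1 = 3,  c = 45−3² = 36
v_rel = (1, 1),  |v_rel|² = 2;  v_rel·d = (1)·(3) + (1)·(6) = 9
2·t² − 18·t + 36 = 0  ⇒  m = 9² − 2·36 = 9
m = 9 > 0,  v_rel·d = 9 > 0  ⇒  inside

inside=yes margin=9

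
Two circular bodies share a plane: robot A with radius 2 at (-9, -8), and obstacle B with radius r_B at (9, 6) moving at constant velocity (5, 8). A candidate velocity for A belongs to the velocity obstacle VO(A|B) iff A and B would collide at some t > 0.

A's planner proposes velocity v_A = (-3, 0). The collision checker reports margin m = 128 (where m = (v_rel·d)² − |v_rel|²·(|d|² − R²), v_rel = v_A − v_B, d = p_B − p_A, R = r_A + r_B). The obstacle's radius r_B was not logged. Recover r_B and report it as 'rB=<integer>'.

m = 128
d = (18, 14);  v_rel = (-8, -8),  |v_rel|² = 128
v_rel×d = (-8)·(14) − (-8)·(18) = 32
since m = R²·128 − 32²:  R² = (1024 + 128) / 128 = 9
R = √9 = 3  ⇒  r_B = 3 − 2 = 1

rB=1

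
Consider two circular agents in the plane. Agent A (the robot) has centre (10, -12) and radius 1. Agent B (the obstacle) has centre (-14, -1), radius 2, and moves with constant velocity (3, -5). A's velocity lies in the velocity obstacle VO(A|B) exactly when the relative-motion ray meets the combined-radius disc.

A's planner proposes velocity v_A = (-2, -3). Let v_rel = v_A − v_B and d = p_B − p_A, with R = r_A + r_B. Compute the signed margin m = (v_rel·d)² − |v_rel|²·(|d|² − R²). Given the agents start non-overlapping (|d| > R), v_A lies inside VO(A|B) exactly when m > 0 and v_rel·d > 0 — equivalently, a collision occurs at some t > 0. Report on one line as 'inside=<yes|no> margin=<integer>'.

d = (-24, 11),  |d|² = 697;  R = 1+2 = 3,  c = 697−3² = 688
v_rel = (-5, 2),  |v_rel|² = 29;  v_rel·d = (-5)·(-24) + (2)·(11) = 142
29·t² − 284·t + 688 = 0  ⇒  m = 142² − 29·688 = 212
m = 212 > 0,  v_rel·d = 142 > 0  ⇒  inside

inside=yes margin=212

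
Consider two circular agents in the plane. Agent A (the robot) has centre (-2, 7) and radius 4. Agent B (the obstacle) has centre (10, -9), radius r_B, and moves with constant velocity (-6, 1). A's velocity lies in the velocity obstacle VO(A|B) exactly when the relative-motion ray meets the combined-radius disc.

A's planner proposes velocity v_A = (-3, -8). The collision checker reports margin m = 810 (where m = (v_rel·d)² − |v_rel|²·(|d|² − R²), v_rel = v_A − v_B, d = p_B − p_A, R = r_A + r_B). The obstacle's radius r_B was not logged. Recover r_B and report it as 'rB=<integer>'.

m = 810
d = (12, -16);  v_rel = (3, -9),  |v_rel|² = 90
v_rel×d = (3)·(-16) − (-9)·(12) = 60
since m = R²·90 − 60²:  R² = (3600 + 810) / 90 = 49
R = √49 = 7  ⇒  r_B = 7 − 4 = 3

rB=3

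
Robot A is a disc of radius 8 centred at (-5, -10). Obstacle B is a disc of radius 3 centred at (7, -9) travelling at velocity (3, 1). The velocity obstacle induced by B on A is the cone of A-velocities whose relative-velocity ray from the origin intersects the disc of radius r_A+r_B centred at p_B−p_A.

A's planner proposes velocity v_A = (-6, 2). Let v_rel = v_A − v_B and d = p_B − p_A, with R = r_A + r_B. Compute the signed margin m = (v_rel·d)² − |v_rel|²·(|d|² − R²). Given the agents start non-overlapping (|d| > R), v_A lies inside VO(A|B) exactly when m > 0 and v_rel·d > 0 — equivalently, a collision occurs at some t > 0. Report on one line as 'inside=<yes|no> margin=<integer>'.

d = (12, 1),  |d|² = 145;  R = 8+3 = 11,  c = 145−11² = 24
v_rel = (-9, 1),  |v_rel|² = 82;  v_rel·d = (-9)·(12) + (1)·(1) = -107
82·t² + 214·t + 24 = 0  ⇒  m = (-107)² − 82·24 = 9481
m = 9481 > 0,  v_rel·d = -107 < 0  ⇒  outside

inside=no margin=9481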